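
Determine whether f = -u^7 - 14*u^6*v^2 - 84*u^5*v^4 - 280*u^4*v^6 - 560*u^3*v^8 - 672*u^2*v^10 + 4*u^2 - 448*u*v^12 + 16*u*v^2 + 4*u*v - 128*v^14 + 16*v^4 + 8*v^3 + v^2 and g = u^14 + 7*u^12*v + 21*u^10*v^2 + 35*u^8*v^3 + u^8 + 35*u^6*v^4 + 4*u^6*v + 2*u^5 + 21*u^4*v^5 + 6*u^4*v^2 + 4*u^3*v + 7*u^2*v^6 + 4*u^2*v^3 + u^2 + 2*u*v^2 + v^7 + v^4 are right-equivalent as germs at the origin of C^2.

Yes.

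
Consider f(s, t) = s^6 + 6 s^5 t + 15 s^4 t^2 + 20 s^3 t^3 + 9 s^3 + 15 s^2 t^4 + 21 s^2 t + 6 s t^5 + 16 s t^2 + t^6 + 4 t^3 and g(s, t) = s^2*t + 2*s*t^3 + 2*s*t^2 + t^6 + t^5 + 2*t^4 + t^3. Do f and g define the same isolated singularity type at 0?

The Hessian of f at 0 is [[0, 0], [0, 0]] with rank 0, so corank 2. A Groebner basis of the Jacobian ideal J(f) in C{s,t} is {-243*s*t/2 + t^5 - 81*t^2, s*t^2 + 2*t^3/3, s^2 + 5*s*t/3 + 2*t^2/3}; counting standard monomials gives mu = 7. Corank 2; j^3 = (s + t)*(3*s + 2*t)^2 has shape L^2 M (L != M), so D-series; mu = 7 gives D_7. The Hessian of g at 0 is [[0, 0], [0, 0]] with rank 0, so corank 2. A Groebner basis of the Jacobian ideal J(g) in C{s,t} is {s^3 - s^2/2 - 7*s*t^2/2 + 3*s*t/2 + 2*t^2, s^2*t + s^2/6 + 13*s*t^2/6 - 5*s*t/6 - t^2, s*t + t^3 + t^2}; counting standard monomials gives mu = 7. Corank 2; j^3 = t*(s + t)^2 has shape L^2 M (L != M), so D-series; mu = 7 gives D_7. Both have type D_7, hence right-equivalent.

Yes.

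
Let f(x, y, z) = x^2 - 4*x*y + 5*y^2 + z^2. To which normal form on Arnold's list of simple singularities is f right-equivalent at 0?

A1

The Hessian of f at 0 is [[2, -4, 0], [-4, 10, 0], [0, 0, 2]] with rank 3, so corank 0. A Groebner basis of the Jacobian ideal J(f) in C{x,y,z} is {x, y, z}; counting standard monomials gives mu = 1. Corank 0: nondegenerate Morse point, so A_1.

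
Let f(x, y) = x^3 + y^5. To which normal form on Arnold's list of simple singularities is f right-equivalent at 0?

The Hessian of f at 0 has rank 0. Corank 2; j^3 = x^3 is a perfect cube, so E-series; the 5-jet and mu = 8 give E_8.

E8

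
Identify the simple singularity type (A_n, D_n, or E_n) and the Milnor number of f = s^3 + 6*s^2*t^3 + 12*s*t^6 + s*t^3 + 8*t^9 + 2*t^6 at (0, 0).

Type E_{7}, Milnor number mu = 7.

The Hessian of f at 0 has rank 0. Corank 2; j^3 = s^3 is a perfect cube, so E-series; the 4-jet and mu = 7 give E_7.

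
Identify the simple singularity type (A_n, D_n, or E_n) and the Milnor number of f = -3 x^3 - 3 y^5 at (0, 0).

The Hessian of f at 0 has rank 0. Corank 2; j^3 = -3*x^3 is a perfect cube, so E-series; the 5-jet and mu = 8 give E_8.

Type E8, Milnor number mu = 8.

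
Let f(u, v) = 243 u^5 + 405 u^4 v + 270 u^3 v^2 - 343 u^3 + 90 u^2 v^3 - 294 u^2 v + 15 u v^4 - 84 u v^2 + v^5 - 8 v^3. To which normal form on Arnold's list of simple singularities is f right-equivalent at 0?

The Hessian of f at 0 is [[0, 0], [0, 0]] with rank 0, so corank 2. A Groebner basis of the Jacobian ideal J(f) in C{u,v} is {v^5, u*v^3 + 25*v^4/84, u^2 + 4*u*v/7 + 4*v^2/49}; counting standard monomials gives mu = 8. Corank 2; j^3 = -(7*u + 2*v)^3 is a perfect cube, so E-series; the 5-jet and mu = 8 give E_8.

E_8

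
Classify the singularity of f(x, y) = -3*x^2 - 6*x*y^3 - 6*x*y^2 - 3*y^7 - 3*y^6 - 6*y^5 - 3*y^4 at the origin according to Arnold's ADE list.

The Hessian of f at 0 has rank 1. Corank 1: A-series; mu = 6 gives A_6.

A_{6}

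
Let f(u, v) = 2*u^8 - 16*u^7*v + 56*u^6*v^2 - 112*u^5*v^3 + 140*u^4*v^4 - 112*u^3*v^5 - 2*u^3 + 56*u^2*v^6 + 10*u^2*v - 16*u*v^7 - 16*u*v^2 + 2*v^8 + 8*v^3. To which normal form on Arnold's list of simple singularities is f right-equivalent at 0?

The Hessian of f at 0 is [[0, 0], [0, 0]] with rank 0, so corank 2. A Groebner basis of the Jacobian ideal J(f) in C{u,v} is {u*v/8 + v^7 - v^2/4, u*v^2 - 2*v^3, u^2 - 3*u*v + 2*v^2}; counting standard monomials gives mu = 9. Corank 2; j^3 = -2*(u - 2*v)^2*(u - v) has shape L^2 M (L != M), so D-series; mu = 9 gives D_9.

D9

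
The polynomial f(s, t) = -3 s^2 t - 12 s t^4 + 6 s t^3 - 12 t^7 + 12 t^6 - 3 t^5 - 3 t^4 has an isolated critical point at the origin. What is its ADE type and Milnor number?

The Hessian of f at 0 has rank 0. Corank 2; j^3 = -3*s^2*t has shape L^2 M (L != M), so D-series; mu = 5 gives D_5.

Type D_5, Milnor number mu = 5.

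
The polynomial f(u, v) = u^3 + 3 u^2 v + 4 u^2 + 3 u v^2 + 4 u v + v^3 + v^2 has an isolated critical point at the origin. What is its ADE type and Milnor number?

The Hessian of f at 0 is [[8, 4], [4, 2]] with rank 1, so corank 1. A Groebner basis of the Jacobian ideal J(f) in C{u,v} is {v^2, u + v/2}; counting standard monomials gives mu = 2. Corank 1: A-series; mu = 2 gives A_2.

Type A2, Milnor number mu = 2.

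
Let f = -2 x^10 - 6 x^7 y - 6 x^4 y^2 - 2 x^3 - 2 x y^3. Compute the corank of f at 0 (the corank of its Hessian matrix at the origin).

2

Hessian at 0 has rank 0.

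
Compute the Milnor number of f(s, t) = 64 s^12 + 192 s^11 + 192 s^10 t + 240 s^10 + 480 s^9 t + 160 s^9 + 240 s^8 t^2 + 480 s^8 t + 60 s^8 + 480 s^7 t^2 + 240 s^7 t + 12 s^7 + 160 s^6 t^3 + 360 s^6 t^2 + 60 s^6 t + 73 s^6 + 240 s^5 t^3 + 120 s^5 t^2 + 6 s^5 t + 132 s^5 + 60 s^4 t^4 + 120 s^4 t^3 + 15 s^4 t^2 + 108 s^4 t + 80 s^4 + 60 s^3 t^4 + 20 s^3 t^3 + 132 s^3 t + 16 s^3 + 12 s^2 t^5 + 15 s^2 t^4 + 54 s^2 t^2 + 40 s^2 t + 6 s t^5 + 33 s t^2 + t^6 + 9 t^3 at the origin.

The Hessian of f at 0 is [[0, 0], [0, 0]] with rank 0, so corank 2. A Groebner basis of the Jacobian ideal J(f) in C{s,t} is {1865728*s^2/797283 + 3918208*s*t/797283 + t^4 + 34988*t^3/29529 + 629728*t^2/265761, s^3 + 2190*s^2/3281 + 3291*s*t/6562 + 27*t^3/104992 + 9*t^2/13124, s^2*t - 8*s^2/9843 + 6547*s*t/9843 - 27*t^3/104992 + 6553*t^2/13124, -11648*s^2/29529 + s*t^2 - 34964*s*t/29529 + 6567*t^3/26248 - 6557*t^2/9843}; counting standard monomials gives mu = 7. Corank 2; j^3 = (s + t)*(4*s + 3*t)^2 has shape L^2 M (L != M), so D-series; mu = 7 gives D_7.

7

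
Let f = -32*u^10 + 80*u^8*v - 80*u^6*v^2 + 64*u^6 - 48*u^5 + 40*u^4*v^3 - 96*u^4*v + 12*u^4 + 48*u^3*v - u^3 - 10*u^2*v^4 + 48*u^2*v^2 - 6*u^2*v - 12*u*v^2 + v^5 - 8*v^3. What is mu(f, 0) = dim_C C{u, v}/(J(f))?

8

The Hessian of f at 0 has rank 0. Corank 2; j^3 = -(u + 2*v)^3 is a perfect cube, so E-series; the 5-jet and mu = 8 give E_8.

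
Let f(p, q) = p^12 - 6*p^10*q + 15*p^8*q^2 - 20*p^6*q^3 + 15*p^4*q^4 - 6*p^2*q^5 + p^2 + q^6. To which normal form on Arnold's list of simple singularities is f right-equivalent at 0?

The Hessian of f at 0 has rank 1. Corank 1: A-series; mu = 5 gives A_5.

A_{5}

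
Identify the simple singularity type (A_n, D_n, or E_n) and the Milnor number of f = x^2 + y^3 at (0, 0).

Type A_{2}, Milnor number mu = 2.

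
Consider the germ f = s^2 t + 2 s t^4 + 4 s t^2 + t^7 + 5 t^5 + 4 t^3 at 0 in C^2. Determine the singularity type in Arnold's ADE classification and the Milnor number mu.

The Hessian of f at 0 is [[0, 0], [0, 0]] with rank 0, so corank 2. A Groebner basis of the Jacobian ideal J(f) in C{s,t} is {s*t + t^4 + 2*t^2, s*t^2 + 2*t^3, s^2 - s*t - 6*t^2}; counting standard monomials gives mu = 6. Corank 2; j^3 = t*(s + 2*t)^2 has shape L^2 M (L != M), so D-series; mu = 6 gives D_6.

Type D_6, Milnor number mu = 6.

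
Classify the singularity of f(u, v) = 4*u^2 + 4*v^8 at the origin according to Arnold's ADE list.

The Hessian of f at 0 has rank 1. Corank 1: A-series; mu = 7 gives A_7.

A_{7}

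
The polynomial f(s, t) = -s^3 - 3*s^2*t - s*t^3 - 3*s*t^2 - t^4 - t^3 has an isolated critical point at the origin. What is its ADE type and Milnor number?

Type E_7, Milnor number mu = 7.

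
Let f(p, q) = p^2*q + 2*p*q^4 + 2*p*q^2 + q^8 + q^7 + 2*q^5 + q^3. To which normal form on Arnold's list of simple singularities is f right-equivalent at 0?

D9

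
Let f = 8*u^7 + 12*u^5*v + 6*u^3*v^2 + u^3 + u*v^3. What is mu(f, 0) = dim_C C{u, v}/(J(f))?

7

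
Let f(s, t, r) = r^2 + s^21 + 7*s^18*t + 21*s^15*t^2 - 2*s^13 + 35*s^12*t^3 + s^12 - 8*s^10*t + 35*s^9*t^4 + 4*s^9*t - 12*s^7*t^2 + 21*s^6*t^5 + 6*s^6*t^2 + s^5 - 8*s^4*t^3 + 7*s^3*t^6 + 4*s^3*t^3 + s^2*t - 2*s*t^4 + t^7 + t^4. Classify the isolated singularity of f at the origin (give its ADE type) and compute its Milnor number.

Type D_5, Milnor number mu = 5.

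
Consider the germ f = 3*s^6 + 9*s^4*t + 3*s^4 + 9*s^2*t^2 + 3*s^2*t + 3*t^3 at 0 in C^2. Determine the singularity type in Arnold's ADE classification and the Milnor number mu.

Type D4, Milnor number mu = 4.

The Hessian of f at 0 has rank 0. Corank 2; j^3 = 3*t*(s^2 + t^2) splits into three distinct lines over C (the quadratic factor has nonzero discriminant), so D_4.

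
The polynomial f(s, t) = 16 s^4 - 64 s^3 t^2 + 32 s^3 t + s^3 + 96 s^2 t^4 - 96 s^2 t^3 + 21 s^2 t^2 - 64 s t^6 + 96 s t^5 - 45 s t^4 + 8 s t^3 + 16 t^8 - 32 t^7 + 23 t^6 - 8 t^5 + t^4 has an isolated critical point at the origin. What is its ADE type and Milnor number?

The Hessian of f at 0 has rank 0. Corank 2; j^3 = s^3 is a perfect cube, so E-series; the 4-jet and mu = 6 give E_6.

Type E6, Milnor number mu = 6.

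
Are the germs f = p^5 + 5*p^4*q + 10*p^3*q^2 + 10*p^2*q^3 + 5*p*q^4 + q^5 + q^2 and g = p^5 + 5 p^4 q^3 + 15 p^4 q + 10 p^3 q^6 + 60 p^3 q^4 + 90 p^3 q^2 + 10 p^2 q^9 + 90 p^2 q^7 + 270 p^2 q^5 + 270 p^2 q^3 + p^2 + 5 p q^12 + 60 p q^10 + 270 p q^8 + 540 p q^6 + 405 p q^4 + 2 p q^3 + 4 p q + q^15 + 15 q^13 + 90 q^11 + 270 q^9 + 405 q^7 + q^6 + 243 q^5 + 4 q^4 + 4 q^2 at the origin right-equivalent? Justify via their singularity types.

The Hessian of f at 0 has rank 1. Corank 1: A-series; mu = 4 gives A_4. The Hessian of g at 0 has rank 1. Corank 1: A-series; mu = 4 gives A_4. Both have type A_4, hence right-equivalent.

Yes.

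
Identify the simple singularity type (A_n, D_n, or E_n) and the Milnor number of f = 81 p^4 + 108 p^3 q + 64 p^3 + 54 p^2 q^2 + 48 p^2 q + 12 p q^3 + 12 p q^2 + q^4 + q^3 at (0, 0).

Type E_6, Milnor number mu = 6.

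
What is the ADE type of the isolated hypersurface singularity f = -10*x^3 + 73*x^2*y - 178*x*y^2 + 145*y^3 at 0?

D4

The Hessian of f at 0 is [[0, 0], [0, 0]] with rank 0, so corank 2. A Groebner basis of the Jacobian ideal J(f) in C{x,y} is {y^3, x^2 - 71*y^2/11, x*y - 28*y^2/11}; counting standard monomials gives mu = 4. Corank 2; j^3 = -(2*x - 5*y)*(5*x^2 - 24*x*y + 29*y^2) splits into three distinct lines over C (the quadratic factor has nonzero discriminant), so D_4.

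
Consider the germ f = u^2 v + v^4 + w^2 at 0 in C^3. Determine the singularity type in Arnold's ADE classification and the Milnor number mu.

Type D5, Milnor number mu = 5.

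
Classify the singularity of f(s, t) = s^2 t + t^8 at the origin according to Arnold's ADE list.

D_9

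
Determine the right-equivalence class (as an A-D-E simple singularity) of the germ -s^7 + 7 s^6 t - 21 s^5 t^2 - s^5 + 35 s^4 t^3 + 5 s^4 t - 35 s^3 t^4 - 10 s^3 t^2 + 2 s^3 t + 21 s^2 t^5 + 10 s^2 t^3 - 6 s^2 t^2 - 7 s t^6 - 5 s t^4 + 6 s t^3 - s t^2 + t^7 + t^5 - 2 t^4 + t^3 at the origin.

D_{8}

The Hessian of f at 0 is [[0, 0], [0, 0]] with rank 0, so corank 2. A Groebner basis of the Jacobian ideal J(f) in C{s,t} is {s*t^3, t^4, s^3 - 3*s*t^2 - s*t - 19*t^3 - 2*t^2, s^2*t - 2*s*t^2 - 6*t^3 - t^2}; counting standard monomials gives mu = 8. Corank 2; j^3 = -t^2*(s - t) has shape L^2 M (L != M), so D-series; mu = 8 gives D_8.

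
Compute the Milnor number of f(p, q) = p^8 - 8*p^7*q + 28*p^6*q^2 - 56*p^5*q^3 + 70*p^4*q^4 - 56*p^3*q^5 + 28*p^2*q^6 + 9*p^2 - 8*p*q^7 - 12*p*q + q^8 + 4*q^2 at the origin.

7

The Hessian of f at 0 is [[18, -12], [-12, 8]] with rank 1, so corank 1. A Groebner basis of the Jacobian ideal J(f) in C{p,q} is {q^7, p - 2*q/3}; counting standard monomials gives mu = 7. Corank 1: A-series; mu = 7 gives A_7.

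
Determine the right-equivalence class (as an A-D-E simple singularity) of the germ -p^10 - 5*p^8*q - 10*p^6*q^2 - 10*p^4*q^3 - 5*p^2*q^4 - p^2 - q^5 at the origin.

The Hessian of f at 0 has rank 1. Corank 1: A-series; mu = 4 gives A_4.

A_{4}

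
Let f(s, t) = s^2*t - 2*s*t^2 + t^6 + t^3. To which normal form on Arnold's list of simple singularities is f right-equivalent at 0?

D_7

The Hessian of f at 0 has rank 0. Corank 2; j^3 = t*(s - t)^2 has shape L^2 M (L != M), so D-series; mu = 7 gives D_7.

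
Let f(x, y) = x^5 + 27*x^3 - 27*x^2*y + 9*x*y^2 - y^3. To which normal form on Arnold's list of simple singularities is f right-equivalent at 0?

E_8

The Hessian of f at 0 is [[0, 0], [0, 0]] with rank 0, so corank 2. A Groebner basis of the Jacobian ideal J(f) in C{x,y} is {y^5, x*y^3 - y^4/4, x^2 - 2*x*y/3 + y^2/9}; counting standard monomials gives mu = 8. Corank 2; j^3 = (3*x - y)^3 is a perfect cube, so E-series; the 5-jet and mu = 8 give E_8.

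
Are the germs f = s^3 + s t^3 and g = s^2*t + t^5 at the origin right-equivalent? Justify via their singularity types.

The Hessian of f at 0 has rank 0. Corank 2; j^3 = s^3 is a perfect cube, so E-series; the 4-jet and mu = 7 give E_7. The Hessian of g at 0 has rank 0. Corank 2; j^3 = s^2*t has shape L^2 M (L != M), so D-series; mu = 6 gives D_6. f is E_7 but g is D_6, hence not right-equivalent.

No.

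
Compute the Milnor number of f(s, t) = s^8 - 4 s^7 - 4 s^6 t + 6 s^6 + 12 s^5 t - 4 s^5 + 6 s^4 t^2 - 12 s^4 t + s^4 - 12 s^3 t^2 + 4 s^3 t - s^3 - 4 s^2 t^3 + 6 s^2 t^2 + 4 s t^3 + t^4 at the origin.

The Hessian of f at 0 is [[0, 0], [0, 0]] with rank 0, so corank 2. A Groebner basis of the Jacobian ideal J(f) in C{s,t} is {t^4, s*t^2 + t^3/3, s^2}; counting standard monomials gives mu = 6. Corank 2; j^3 = -s^3 is a perfect cube, so E-series; the 4-jet and mu = 6 give E_6.

6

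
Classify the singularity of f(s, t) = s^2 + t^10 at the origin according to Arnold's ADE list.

A9

The Hessian of f at 0 has rank 1. Corank 1: A-series; mu = 9 gives A_9.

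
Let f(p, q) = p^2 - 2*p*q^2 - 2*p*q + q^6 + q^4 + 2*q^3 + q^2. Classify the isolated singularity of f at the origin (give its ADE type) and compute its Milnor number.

Type A5, Milnor number mu = 5.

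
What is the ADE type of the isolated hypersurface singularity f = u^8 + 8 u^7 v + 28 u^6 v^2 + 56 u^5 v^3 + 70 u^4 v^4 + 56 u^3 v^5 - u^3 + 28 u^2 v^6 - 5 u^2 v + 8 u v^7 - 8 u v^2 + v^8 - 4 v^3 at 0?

The Hessian of f at 0 has rank 0. Corank 2; j^3 = -(u + v)*(u + 2*v)^2 has shape L^2 M (L != M), so D-series; mu = 9 gives D_9.

D9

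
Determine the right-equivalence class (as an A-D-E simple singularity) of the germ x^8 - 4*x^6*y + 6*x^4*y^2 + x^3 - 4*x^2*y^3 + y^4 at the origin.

E_{6}

The Hessian of f at 0 has rank 0. Corank 2; j^3 = x^3 is a perfect cube, so E-series; the 4-jet and mu = 6 give E_6.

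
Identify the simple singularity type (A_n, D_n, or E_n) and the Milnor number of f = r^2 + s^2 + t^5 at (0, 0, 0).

The Hessian of f at 0 is [[2, 0, 0], [0, 0, 0], [0, 0, 2]] with rank 2, so corank 1. A Groebner basis of the Jacobian ideal J(f) in C{s,t,r} is {t^4, s, r}; counting standard monomials gives mu = 4. Corank 1: A-series; mu = 4 gives A_4.

Type A_4, Milnor number mu = 4.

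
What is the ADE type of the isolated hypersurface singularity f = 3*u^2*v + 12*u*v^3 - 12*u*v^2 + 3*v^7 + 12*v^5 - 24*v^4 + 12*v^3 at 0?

D8

The Hessian of f at 0 has rank 0. Corank 2; j^3 = 3*v*(u - 2*v)^2 has shape L^2 M (L != M), so D-series; mu = 8 gives D_8.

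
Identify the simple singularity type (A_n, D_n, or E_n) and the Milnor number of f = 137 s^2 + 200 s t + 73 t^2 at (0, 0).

The Hessian of f at 0 is [[274, 200], [200, 146]] with rank 2, so corank 0. A Groebner basis of the Jacobian ideal J(f) in C{s,t} is {s, t}; counting standard monomials gives mu = 1. Corank 0: nondegenerate Morse point, so A_1.

Type A_{1}, Milnor number mu = 1.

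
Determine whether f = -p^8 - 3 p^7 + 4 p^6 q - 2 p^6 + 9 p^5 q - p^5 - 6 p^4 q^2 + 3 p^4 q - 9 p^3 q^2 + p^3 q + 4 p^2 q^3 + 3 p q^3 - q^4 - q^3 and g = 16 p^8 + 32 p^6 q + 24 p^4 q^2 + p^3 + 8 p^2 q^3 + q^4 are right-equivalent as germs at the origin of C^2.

The Hessian of f at 0 is [[0, 0], [0, 0]] with rank 0, so corank 2. A Groebner basis of the Jacobian ideal J(f) in C{p,q} is {p^3 + 18*p*q^2 - 3*q^2, p^2*q - 5*p*q^2, q^3}; counting standard monomials gives mu = 7. Corank 2; j^3 = -q^3 is a perfect cube, so E-series; the 4-jet and mu = 7 give E_7. The Hessian of g at 0 is [[0, 0], [0, 0]] with rank 0, so corank 2. A Groebner basis of the Jacobian ideal J(g) in C{p,q} is {q^3, p^2}; counting standard monomials gives mu = 6. Corank 2; j^3 = p^3 is a perfect cube, so E-series; the 4-jet and mu = 6 give E_6. f is E_7 but g is E_6, hence not right-equivalent.

No.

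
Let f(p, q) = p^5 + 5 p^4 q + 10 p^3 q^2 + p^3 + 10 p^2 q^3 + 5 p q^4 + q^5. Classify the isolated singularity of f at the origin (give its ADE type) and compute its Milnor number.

Type E_8, Milnor number mu = 8.

The Hessian of f at 0 has rank 0. Corank 2; j^3 = p^3 is a perfect cube, so E-series; the 5-jet and mu = 8 give E_8.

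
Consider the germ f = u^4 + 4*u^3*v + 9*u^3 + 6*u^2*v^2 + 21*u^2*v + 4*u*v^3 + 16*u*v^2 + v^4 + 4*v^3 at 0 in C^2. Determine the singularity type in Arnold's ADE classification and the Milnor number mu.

The Hessian of f at 0 has rank 0. Corank 2; j^3 = (u + v)*(3*u + 2*v)^2 has shape L^2 M (L != M), so D-series; mu = 5 gives D_5.

Type D5, Milnor number mu = 5.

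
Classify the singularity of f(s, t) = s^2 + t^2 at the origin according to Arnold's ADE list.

The Hessian of f at 0 is [[2, 0], [0, 2]] with rank 2, so corank 0. A Groebner basis of the Jacobian ideal J(f) in C{s,t} is {s, t}; counting standard monomials gives mu = 1. Corank 0: nondegenerate Morse point, so A_1.

A_{1}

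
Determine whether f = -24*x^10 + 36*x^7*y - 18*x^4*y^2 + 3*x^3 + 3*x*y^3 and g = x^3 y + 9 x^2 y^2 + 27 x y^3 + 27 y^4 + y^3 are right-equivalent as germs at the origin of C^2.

The Hessian of f at 0 has rank 0. Corank 2; j^3 = 3*x^3 is a perfect cube, so E-series; the 4-jet and mu = 7 give E_7. The Hessian of g at 0 has rank 0. Corank 2; j^3 = y^3 is a perfect cube, so E-series; the 4-jet and mu = 7 give E_7. Both have type E_7, hence right-equivalent.

Yes.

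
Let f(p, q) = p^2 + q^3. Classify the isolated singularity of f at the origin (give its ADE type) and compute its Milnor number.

The Hessian of f at 0 is [[2, 0], [0, 0]] with rank 1, so corank 1. A Groebner basis of the Jacobian ideal J(f) in C{p,q} is {q^2, p}; counting standard monomials gives mu = 2. Corank 1: A-series; mu = 2 gives A_2.

Type A2, Milnor number mu = 2.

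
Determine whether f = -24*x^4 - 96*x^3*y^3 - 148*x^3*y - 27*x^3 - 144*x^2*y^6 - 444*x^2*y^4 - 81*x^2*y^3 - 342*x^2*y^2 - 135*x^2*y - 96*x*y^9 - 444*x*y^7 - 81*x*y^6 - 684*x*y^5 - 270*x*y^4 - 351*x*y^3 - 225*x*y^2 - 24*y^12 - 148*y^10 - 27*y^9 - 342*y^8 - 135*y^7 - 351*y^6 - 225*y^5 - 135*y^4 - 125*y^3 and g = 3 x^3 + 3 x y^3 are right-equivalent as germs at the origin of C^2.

The Hessian of f at 0 is [[0, 0], [0, 0]] with rank 0, so corank 2. A Groebner basis of the Jacobian ideal J(f) in C{x,y} is {19683*x^2/4 + 32805*x*y/2 + y^4 - 27*y^3/4 + 54675*y^2/4, x^3 + 2565*x^2/4 + 4275*x*y/2 + 15*y^3/4 + 7125*y^2/4, x^2*y - 1053*x^2/4 - 1755*x*y/2 - 29*y^3/12 - 2925*y^2/4, 81*x^2 + x*y^2 + 270*x*y + 14*y^3/9 + 225*y^2}; counting standard monomials gives mu = 7. Corank 2; j^3 = -(3*x + 5*y)^3 is a perfect cube, so E-series; the 4-jet and mu = 7 give E_7. The Hessian of g at 0 is [[0, 0], [0, 0]] with rank 0, so corank 2. A Groebner basis of the Jacobian ideal J(g) in C{x,y} is {x^3, x*y^2, 3*x^2 + y^3}; counting standard monomials gives mu = 7. Corank 2; j^3 = 3*x^3 is a perfect cube, so E-series; the 4-jet and mu = 7 give E_7. Both have type E_7, hence right-equivalent.

Yes.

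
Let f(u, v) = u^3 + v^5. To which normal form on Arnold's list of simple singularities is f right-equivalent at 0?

E8

The Hessian of f at 0 has rank 0. Corank 2; j^3 = u^3 is a perfect cube, so E-series; the 5-jet and mu = 8 give E_8.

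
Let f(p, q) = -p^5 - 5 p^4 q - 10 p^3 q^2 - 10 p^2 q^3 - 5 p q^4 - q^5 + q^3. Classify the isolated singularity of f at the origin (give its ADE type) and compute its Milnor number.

Type E_{8}, Milnor number mu = 8.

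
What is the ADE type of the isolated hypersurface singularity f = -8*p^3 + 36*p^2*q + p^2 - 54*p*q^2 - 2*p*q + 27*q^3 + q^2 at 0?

The Hessian of f at 0 has rank 1. Corank 1: A-series; mu = 2 gives A_2.

A_{2}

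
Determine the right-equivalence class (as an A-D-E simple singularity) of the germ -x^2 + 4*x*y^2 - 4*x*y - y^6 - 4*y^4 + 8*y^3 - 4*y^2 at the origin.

A_5

The Hessian of f at 0 is [[-2, -4], [-4, -8]] with rank 1, so corank 1. A Groebner basis of the Jacobian ideal J(f) in C{x,y} is {x^3 - 6*x^2 - 20*x*y - 8*x - 16*y, x^2*y + 2*x^2 + 6*x*y + 2*x + 4*y, -x/2 + y^2 - y}; counting standard monomials gives mu = 5. Corank 1: A-series; mu = 5 gives A_5.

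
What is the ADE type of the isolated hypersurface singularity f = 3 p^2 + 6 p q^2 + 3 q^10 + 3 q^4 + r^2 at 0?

A_{9}

The Hessian of f at 0 is [[6, 0, 0], [0, 0, 0], [0, 0, 2]] with rank 2, so corank 1. A Groebner basis of the Jacobian ideal J(f) in C{p,q,r} is {p^5, p^4*q, p + q^2, r}; counting standard monomials gives mu = 9. Corank 1: A-series; mu = 9 gives A_9.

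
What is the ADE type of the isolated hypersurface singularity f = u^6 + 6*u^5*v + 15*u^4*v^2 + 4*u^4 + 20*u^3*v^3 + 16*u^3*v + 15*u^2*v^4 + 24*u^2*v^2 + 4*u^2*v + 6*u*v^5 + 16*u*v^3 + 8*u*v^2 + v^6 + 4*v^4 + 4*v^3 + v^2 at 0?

A5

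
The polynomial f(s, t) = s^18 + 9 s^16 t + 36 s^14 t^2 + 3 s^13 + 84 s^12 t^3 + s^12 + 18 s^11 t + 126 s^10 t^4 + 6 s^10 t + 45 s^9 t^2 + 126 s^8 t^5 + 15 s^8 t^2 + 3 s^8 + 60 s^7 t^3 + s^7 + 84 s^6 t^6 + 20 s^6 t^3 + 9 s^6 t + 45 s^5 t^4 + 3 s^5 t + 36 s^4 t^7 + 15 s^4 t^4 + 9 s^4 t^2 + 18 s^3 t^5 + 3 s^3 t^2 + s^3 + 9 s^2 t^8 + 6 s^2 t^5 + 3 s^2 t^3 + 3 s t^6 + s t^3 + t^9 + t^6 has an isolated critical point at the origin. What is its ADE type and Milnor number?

Type E_{7}, Milnor number mu = 7.

The Hessian of f at 0 has rank 0. Corank 2; j^3 = s^3 is a perfect cube, so E-series; the 4-jet and mu = 7 give E_7.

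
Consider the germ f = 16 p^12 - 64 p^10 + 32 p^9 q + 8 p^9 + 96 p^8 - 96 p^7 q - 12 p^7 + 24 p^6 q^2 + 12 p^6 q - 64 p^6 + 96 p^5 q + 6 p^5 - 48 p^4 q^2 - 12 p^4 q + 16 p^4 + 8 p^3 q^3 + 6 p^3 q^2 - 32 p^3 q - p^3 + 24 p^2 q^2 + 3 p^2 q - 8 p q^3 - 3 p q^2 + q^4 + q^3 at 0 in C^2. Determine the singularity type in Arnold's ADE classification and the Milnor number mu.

The Hessian of f at 0 is [[0, 0], [0, 0]] with rank 0, so corank 2. A Groebner basis of the Jacobian ideal J(f) in C{p,q} is {q^4, p*q^2 - 5*q^3/6, p^2 - 2*p*q + q^2}; counting standard monomials gives mu = 6. Corank 2; j^3 = -(p - q)^3 is a perfect cube, so E-series; the 4-jet and mu = 6 give E_6.

Type E_6, Milnor number mu = 6.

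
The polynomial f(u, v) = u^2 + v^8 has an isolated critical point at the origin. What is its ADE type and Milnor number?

Type A7, Milnor number mu = 7.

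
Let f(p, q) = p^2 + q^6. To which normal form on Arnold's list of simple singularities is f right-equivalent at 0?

A_5

The Hessian of f at 0 has rank 1. Corank 1: A-series; mu = 5 gives A_5.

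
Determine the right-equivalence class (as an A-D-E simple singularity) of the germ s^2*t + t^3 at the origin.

D4

The Hessian of f at 0 is [[0, 0], [0, 0]] with rank 0, so corank 2. A Groebner basis of the Jacobian ideal J(f) in C{s,t} is {t^3, s^2 + 3*t^2, s*t}; counting standard monomials gives mu = 4. Corank 2; j^3 = t*(s^2 + t^2) splits into three distinct lines over C (the quadratic factor has nonzero discriminant), so D_4.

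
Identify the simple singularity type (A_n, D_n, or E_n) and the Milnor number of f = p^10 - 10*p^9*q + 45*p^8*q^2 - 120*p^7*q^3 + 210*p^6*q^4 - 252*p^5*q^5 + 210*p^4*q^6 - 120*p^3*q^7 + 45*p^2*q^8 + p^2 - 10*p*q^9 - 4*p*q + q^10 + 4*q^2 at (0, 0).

The Hessian of f at 0 has rank 1. Corank 1: A-series; mu = 9 gives A_9.

Type A_{9}, Milnor number mu = 9.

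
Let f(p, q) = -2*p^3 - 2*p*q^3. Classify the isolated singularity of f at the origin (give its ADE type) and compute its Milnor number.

Type E_7, Milnor number mu = 7.

The Hessian of f at 0 is [[0, 0], [0, 0]] with rank 0, so corank 2. A Groebner basis of the Jacobian ideal J(f) in C{p,q} is {p^3, p*q^2, 3*p^2 + q^3}; counting standard monomials gives mu = 7. Corank 2; j^3 = -2*p^3 is a perfect cube, so E-series; the 4-jet and mu = 7 give E_7.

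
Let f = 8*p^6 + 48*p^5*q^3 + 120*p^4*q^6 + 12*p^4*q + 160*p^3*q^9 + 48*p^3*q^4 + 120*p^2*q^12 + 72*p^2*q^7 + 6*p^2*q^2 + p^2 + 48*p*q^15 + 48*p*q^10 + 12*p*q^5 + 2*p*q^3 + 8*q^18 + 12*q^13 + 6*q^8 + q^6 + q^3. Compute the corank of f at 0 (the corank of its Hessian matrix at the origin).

1

Hessian at 0 has rank 1.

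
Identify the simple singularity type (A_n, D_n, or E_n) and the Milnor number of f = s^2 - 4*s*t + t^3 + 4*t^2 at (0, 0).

The Hessian of f at 0 is [[2, -4], [-4, 8]] with rank 1, so corank 1. A Groebner basis of the Jacobian ideal J(f) in C{s,t} is {t^2, s - 2*t}; counting standard monomials gives mu = 2. Corank 1: A-series; mu = 2 gives A_2.

Type A_{2}, Milnor number mu = 2.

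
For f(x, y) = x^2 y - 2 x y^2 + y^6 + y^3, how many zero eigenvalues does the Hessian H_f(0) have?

The Hessian at 0 is [[0, 0], [0, 0]] of rank 0; hence corank 2.

2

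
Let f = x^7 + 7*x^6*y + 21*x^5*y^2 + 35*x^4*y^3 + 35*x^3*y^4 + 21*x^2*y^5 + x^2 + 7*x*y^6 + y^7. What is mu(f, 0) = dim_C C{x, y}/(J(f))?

The Hessian of f at 0 has rank 1. Corank 1: A-series; mu = 6 gives A_6.

6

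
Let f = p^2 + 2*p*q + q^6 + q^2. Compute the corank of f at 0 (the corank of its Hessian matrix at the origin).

Hessian at 0 has rank 1.

1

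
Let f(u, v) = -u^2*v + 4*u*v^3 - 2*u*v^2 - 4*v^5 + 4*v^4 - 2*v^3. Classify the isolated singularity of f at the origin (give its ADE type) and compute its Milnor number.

Type D4, Milnor number mu = 4.

The Hessian of f at 0 has rank 0. Corank 2; j^3 = -v*(u^2 + 2*u*v + 2*v^2) splits into three distinct lines over C (the quadratic factor has nonzero discriminant), so D_4.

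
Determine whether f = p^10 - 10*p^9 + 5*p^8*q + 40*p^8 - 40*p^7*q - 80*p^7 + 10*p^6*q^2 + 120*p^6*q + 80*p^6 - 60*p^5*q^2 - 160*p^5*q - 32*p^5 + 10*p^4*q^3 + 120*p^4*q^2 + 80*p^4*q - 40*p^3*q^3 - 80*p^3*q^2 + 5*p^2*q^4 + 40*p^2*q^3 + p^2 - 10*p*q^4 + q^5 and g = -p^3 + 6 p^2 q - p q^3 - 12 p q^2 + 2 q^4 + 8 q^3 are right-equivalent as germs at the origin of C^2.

The Hessian of f at 0 has rank 1. Corank 1: A-series; mu = 4 gives A_4. The Hessian of g at 0 has rank 0. Corank 2; j^3 = -(p - 2*q)^3 is a perfect cube, so E-series; the 4-jet and mu = 7 give E_7. f is A_4 but g is E_7, hence not right-equivalent.

No.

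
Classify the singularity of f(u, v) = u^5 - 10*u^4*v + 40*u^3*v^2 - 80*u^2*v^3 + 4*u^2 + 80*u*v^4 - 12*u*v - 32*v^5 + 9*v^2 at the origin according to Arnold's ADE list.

A_4

The Hessian of f at 0 has rank 1. Corank 1: A-series; mu = 4 gives A_4.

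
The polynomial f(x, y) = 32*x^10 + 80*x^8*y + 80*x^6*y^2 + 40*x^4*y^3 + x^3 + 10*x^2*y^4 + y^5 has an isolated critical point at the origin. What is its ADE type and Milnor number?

The Hessian of f at 0 has rank 0. Corank 2; j^3 = x^3 is a perfect cube, so E-series; the 5-jet and mu = 8 give E_8.

Type E_{8}, Milnor number mu = 8.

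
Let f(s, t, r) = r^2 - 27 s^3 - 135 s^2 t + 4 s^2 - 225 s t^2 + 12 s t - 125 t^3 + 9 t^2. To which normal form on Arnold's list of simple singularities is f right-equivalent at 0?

A_2

The Hessian of f at 0 has rank 2. Corank 1: A-series; mu = 2 gives A_2.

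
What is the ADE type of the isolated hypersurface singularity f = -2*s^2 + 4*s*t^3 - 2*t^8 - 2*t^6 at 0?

A_{7}

The Hessian of f at 0 is [[-4, 0], [0, 0]] with rank 1, so corank 1. A Groebner basis of the Jacobian ideal J(f) in C{s,t} is {s^3, s^2*t, -s + t^3}; counting standard monomials gives mu = 7. Corank 1: A-series; mu = 7 gives A_7.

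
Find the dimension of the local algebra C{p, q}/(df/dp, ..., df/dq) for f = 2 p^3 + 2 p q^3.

7

The Hessian of f at 0 has rank 0. Corank 2; j^3 = 2*p^3 is a perfect cube, so E-series; the 4-jet and mu = 7 give E_7.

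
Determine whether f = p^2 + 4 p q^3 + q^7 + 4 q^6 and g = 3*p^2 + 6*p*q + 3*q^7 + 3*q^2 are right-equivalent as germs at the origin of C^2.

The Hessian of f at 0 has rank 1. Corank 1: A-series; mu = 6 gives A_6. The Hessian of g at 0 has rank 1. Corank 1: A-series; mu = 6 gives A_6. Both have type A_6, hence right-equivalent.

Yes.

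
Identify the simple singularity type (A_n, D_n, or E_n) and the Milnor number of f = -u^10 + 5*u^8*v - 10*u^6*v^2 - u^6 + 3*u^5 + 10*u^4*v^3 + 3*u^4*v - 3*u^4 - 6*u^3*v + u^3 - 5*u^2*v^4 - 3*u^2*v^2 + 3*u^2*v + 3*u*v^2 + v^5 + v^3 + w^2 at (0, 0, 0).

The Hessian of f at 0 has rank 1. Corank 2; j^3 = (u + v)^3 is a perfect cube, so E-series; the 5-jet and mu = 8 give E_8.

Type E_{8}, Milnor number mu = 8.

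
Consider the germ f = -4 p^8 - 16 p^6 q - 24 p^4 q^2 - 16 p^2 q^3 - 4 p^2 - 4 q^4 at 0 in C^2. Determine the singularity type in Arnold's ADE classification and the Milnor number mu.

The Hessian of f at 0 has rank 1. Corank 1: A-series; mu = 3 gives A_3.

Type A_3, Milnor number mu = 3.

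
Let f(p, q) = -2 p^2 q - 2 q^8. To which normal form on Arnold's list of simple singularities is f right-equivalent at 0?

The Hessian of f at 0 has rank 0. Corank 2; j^3 = -2*p^2*q has shape L^2 M (L != M), so D-series; mu = 9 gives D_9.

D9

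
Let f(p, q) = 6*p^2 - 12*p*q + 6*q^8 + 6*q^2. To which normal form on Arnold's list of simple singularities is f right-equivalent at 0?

A7

The Hessian of f at 0 has rank 1. Corank 1: A-series; mu = 7 gives A_7.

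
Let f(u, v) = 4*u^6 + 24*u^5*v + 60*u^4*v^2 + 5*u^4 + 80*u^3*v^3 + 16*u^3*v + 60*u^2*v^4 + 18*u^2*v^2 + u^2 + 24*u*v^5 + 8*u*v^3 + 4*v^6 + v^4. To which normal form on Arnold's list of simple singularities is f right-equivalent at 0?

A3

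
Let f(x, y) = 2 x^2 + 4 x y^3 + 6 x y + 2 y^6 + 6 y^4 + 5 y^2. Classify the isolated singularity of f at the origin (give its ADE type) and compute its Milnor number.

Type A_{1}, Milnor number mu = 1.

The Hessian of f at 0 is [[4, 6], [6, 10]] with rank 2, so corank 0. A Groebner basis of the Jacobian ideal J(f) in C{x,y} is {x, y}; counting standard monomials gives mu = 1. Corank 0: nondegenerate Morse point, so A_1.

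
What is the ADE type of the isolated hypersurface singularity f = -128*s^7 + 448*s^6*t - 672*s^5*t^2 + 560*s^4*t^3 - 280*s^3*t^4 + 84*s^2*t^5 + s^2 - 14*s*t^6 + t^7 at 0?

A_{6}

The Hessian of f at 0 has rank 1. Corank 1: A-series; mu = 6 gives A_6.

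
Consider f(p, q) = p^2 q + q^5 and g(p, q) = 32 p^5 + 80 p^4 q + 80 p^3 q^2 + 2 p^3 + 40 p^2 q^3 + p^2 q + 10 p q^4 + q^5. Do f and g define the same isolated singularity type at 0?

The Hessian of f at 0 has rank 0. Corank 2; j^3 = p^2*q has shape L^2 M (L != M), so D-series; mu = 6 gives D_6. The Hessian of g at 0 has rank 0. Corank 2; j^3 = p^2*(2*p + q) has shape L^2 M (L != M), so D-series; mu = 6 gives D_6. Both have type D_6, hence right-equivalent.

Yes.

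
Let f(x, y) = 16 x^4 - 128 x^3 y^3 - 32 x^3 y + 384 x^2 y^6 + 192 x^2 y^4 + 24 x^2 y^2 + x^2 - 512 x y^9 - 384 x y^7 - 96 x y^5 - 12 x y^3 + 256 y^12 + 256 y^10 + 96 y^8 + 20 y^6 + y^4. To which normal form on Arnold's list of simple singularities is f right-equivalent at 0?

The Hessian of f at 0 is [[2, 0], [0, 0]] with rank 1, so corank 1. A Groebner basis of the Jacobian ideal J(f) in C{x,y} is {y^3, x}; counting standard monomials gives mu = 3. Corank 1: A-series; mu = 3 gives A_3.

A_3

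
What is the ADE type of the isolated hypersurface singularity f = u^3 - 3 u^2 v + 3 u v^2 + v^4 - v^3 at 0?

E_6

The Hessian of f at 0 has rank 0. Corank 2; j^3 = (u - v)^3 is a perfect cube, so E-series; the 4-jet and mu = 6 give E_6.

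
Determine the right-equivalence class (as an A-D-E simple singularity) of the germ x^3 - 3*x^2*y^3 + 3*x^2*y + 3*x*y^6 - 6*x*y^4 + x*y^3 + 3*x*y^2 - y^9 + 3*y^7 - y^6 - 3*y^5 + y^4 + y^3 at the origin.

The Hessian of f at 0 has rank 0. Corank 2; j^3 = (x + y)^3 is a perfect cube, so E-series; the 4-jet and mu = 7 give E_7.

E_7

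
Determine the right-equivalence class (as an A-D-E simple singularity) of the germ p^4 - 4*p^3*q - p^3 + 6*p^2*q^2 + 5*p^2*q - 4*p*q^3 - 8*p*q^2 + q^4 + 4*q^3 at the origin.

D_{5}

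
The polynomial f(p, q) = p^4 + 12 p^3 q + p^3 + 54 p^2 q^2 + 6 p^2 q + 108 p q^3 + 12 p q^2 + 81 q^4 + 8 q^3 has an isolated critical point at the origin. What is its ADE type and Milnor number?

The Hessian of f at 0 has rank 0. Corank 2; j^3 = (p + 2*q)^3 is a perfect cube, so E-series; the 4-jet and mu = 6 give E_6.

Type E_6, Milnor number mu = 6.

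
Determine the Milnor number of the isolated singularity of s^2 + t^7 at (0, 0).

6

The Hessian of f at 0 has rank 1. Corank 1: A-series; mu = 6 gives A_6.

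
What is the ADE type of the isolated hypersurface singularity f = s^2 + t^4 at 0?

A3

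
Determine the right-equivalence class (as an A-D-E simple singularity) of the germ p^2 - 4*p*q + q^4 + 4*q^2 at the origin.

The Hessian of f at 0 is [[2, -4], [-4, 8]] with rank 1, so corank 1. A Groebner basis of the Jacobian ideal J(f) in C{p,q} is {q^3, p - 2*q}; counting standard monomials gives mu = 3. Corank 1: A-series; mu = 3 gives A_3.

A_3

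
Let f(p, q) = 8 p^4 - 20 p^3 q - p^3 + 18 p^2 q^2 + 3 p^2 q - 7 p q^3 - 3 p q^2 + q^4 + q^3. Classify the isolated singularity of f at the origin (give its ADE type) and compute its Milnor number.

Type E_{7}, Milnor number mu = 7.

The Hessian of f at 0 is [[0, 0], [0, 0]] with rank 0, so corank 2. A Groebner basis of the Jacobian ideal J(f) in C{p,q} is {3*p^2/4 - 3*p*q/2 + q^4 - q^3/4 + 3*q^2/4, p^3 - 9*p^2/4 + 9*p*q/2 - q^3/4 - 9*q^2/4, p^2*q - 7*p^2/4 + 7*p*q/2 - 5*q^3/12 - 7*q^2/4, -p^2 + p*q^2 + 2*p*q - 2*q^3/3 - q^2}; counting standard monomials gives mu = 7. Corank 2; j^3 = -(p - q)^3 is a perfect cube, so E-series; the 4-jet and mu = 7 give E_7.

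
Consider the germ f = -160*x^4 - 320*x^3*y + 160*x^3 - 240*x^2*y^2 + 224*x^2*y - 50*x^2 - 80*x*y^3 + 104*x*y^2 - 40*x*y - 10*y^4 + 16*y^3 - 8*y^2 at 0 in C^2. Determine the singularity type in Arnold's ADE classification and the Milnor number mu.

Type A3, Milnor number mu = 3.

The Hessian of f at 0 is [[-100, -40], [-40, -16]] with rank 1, so corank 1. A Groebner basis of the Jacobian ideal J(f) in C{x,y} is {x^2 - 10*x - 4*y, x*y + 25*x + 10*y, -125*x/2 + y^2 - 25*y}; counting standard monomials gives mu = 3. Corank 1: A-series; mu = 3 gives A_3.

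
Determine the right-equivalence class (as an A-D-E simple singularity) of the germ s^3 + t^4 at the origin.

E_6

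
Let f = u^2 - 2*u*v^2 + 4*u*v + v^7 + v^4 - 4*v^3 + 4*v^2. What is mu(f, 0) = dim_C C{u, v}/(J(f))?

6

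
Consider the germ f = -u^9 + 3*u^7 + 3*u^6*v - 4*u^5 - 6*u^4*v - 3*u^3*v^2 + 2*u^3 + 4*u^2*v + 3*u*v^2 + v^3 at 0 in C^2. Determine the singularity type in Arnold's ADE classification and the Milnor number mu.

Type D_4, Milnor number mu = 4.

The Hessian of f at 0 is [[0, 0], [0, 0]] with rank 0, so corank 2. A Groebner basis of the Jacobian ideal J(f) in C{u,v} is {v^3, u^2 - 3*v^2/2, u*v + 3*v^2/2}; counting standard monomials gives mu = 4. Corank 2; j^3 = (u + v)*(2*u^2 + 2*u*v + v^2) splits into three distinct lines over C (the quadratic factor has nonzero discriminant), so D_4.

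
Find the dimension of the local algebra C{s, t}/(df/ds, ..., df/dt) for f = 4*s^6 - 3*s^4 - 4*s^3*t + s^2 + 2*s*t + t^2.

3

The Hessian of f at 0 has rank 1. Corank 1: A-series; mu = 3 gives A_3.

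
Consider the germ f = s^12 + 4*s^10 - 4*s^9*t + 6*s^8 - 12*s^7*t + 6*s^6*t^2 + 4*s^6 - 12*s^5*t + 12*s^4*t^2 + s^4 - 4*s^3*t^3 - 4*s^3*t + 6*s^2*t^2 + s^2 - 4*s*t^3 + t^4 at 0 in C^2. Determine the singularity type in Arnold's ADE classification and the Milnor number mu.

Type A_3, Milnor number mu = 3.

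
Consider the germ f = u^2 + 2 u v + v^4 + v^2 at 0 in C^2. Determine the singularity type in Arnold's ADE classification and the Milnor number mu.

The Hessian of f at 0 has rank 1. Corank 1: A-series; mu = 3 gives A_3.

Type A3, Milnor number mu = 3.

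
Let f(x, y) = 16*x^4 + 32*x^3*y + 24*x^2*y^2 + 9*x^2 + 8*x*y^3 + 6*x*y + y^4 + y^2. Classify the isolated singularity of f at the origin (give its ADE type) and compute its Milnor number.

The Hessian of f at 0 has rank 1. Corank 1: A-series; mu = 3 gives A_3.

Type A_3, Milnor number mu = 3.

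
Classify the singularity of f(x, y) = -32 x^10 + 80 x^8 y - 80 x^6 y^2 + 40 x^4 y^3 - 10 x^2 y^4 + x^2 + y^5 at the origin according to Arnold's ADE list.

The Hessian of f at 0 has rank 1. Corank 1: A-series; mu = 4 gives A_4.

A_4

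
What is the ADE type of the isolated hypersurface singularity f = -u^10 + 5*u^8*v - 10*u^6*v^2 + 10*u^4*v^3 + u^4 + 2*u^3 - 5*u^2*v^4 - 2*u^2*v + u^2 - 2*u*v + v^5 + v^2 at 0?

A4

The Hessian of f at 0 has rank 1. Corank 1: A-series; mu = 4 gives A_4.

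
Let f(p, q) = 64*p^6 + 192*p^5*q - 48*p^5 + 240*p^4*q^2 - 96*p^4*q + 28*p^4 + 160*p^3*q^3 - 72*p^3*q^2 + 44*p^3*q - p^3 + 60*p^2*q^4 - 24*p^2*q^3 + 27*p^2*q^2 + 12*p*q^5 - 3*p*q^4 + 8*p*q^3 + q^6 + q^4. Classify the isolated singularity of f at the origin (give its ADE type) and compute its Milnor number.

The Hessian of f at 0 has rank 0. Corank 2; j^3 = -p^3 is a perfect cube, so E-series; the 4-jet and mu = 6 give E_6.

Type E_{6}, Milnor number mu = 6.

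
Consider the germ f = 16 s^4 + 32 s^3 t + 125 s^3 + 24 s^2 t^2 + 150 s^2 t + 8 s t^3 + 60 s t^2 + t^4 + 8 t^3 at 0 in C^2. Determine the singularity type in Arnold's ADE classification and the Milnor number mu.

Type E6, Milnor number mu = 6.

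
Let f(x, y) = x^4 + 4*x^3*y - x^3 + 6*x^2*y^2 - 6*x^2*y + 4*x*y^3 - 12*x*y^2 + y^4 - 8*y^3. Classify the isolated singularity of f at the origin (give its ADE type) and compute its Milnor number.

Type E6, Milnor number mu = 6.

The Hessian of f at 0 has rank 0. Corank 2; j^3 = -(x + 2*y)^3 is a perfect cube, so E-series; the 4-jet and mu = 6 give E_6.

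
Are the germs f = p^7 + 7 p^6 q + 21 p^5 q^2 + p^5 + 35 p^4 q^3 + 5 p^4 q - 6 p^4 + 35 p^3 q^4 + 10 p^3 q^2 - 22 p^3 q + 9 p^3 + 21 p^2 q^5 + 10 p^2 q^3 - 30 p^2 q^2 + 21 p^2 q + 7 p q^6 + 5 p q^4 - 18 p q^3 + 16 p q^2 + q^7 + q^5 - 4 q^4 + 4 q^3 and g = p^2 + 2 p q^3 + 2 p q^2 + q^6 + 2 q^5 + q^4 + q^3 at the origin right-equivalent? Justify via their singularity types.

No.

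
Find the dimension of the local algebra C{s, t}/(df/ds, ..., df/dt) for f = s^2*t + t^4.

The Hessian of f at 0 is [[0, 0], [0, 0]] with rank 0, so corank 2. A Groebner basis of the Jacobian ideal J(f) in C{s,t} is {s^3, s^2/4 + t^3, s*t}; counting standard monomials gives mu = 5. Corank 2; j^3 = s^2*t has shape L^2 M (L != M), so D-series; mu = 5 gives D_5.

5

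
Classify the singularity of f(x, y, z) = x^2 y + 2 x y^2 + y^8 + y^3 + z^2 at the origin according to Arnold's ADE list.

D_{9}

The Hessian of f at 0 is [[0, 0, 0], [0, 0, 0], [0, 0, 2]] with rank 1, so corank 2. A Groebner basis of the Jacobian ideal J(f) in C{x,y,z} is {x^2/8 + y^7 - y^2/8, x^3 + y^3, x*y + y^2, z}; counting standard monomials gives mu = 9. Corank 2; j^3 = y*(x + y)^2 has shape L^2 M (L != M), so D-series; mu = 9 gives D_9.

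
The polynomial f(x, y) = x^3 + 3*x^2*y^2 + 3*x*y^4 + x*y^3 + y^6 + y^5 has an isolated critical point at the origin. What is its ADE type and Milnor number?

Type E7, Milnor number mu = 7.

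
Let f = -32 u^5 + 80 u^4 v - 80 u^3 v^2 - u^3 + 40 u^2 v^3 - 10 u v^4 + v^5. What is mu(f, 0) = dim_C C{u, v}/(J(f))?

8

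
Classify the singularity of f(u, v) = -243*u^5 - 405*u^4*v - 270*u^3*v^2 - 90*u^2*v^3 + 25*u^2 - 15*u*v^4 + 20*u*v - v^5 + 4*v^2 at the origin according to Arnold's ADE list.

A_4

The Hessian of f at 0 is [[50, 20], [20, 8]] with rank 1, so corank 1. A Groebner basis of the Jacobian ideal J(f) in C{u,v} is {v^4, u + 2*v/5}; counting standard monomials gives mu = 4. Corank 1: A-series; mu = 4 gives A_4.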